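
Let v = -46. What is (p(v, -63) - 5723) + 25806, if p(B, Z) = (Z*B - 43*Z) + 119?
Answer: 25809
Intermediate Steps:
p(B, Z) = 119 - 43*Z + B*Z (p(B, Z) = (B*Z - 43*Z) + 119 = (-43*Z + B*Z) + 119 = 119 - 43*Z + B*Z)
(p(v, -63) - 5723) + 25806 = ((119 - 43*(-63) - 46*(-63)) - 5723) + 25806 = ((119 + 2709 + 2898) - 5723) + 25806 = (5726 - 5723) + 25806 = 3 + 25806 = 25809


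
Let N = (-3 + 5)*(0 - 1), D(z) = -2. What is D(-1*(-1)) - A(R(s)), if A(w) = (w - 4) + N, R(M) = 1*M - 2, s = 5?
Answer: 1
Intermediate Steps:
N = -2 (N = 2*(-1) = -2)
R(M) = -2 + M (R(M) = M - 2 = -2 + M)
A(w) = -6 + w (A(w) = (w - 4) - 2 = (-4 + w) - 2 = -6 + w)
D(-1*(-1)) - A(R(s)) = -2 - (-6 + (-2 + 5)) = -2 - (-6 + 3) = -2 - 1*(-3) = -2 + 3 = 1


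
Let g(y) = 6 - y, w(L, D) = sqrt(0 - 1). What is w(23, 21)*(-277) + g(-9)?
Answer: 15 - 277*I ≈ 15.0 - 277.0*I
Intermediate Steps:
w(L, D) = I (w(L, D) = sqrt(-1) = I)
w(23, 21)*(-277) + g(-9) = I*(-277) + (6 - 1*(-9)) = -277*I + (6 + 9) = -277*I + 15 = 15 - 277*I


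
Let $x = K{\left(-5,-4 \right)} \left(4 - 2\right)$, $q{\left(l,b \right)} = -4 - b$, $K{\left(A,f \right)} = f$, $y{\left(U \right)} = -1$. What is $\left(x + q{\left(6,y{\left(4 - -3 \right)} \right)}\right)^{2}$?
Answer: $121$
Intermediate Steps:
$x = -8$ ($x = - 4 \left(4 - 2\right) = \left(-4\right) 2 = -8$)
$\left(x + q{\left(6,y{\left(4 - -3 \right)} \right)}\right)^{2} = \left(-8 - 3\right)^{2} = \left(-11\right)^{2} = 121$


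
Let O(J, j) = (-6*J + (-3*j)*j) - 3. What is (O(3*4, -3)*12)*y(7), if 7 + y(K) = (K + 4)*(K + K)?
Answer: -179928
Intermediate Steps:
O(J, j) = -3 - 6*J - 3*j² (O(J, j) = (-6*J - 3*j²) - 3 = -3 - 6*J - 3*j²)
y(K) = -7 + 2*K*(4 + K) (y(K) = -7 + (K + 4)*(K + K) = -7 + (4 + K)*(2*K) = -7 + 2*K*(4 + K))
(O(3*4, -3)*12)*y(7) = ((-3 - 18*4 - 3*(-3)²)*12)*(-7 + 2*7² + 8*7) = ((-3 - 6*12 - 3*9)*12)*(-7 + 2*49 + 56) = ((-3 - 72 - 27)*12)*(-7 + 98 + 56) = -102*12*147 = -1224*147 = -179928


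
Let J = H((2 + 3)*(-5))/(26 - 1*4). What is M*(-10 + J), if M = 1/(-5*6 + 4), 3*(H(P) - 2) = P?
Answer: 679/1716 ≈ 0.39569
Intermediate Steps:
H(P) = 2 + P/3
M = -1/26 (M = 1/(-30 + 4) = 1/(-26) = -1/26 ≈ -0.038462)
J = -19/66 (J = (2 + ((2 + 3)*(-5))/3)/(26 - 1*4) = (2 + (5*(-5))/3)/(26 - 4) = (2 + (⅓)*(-25))/22 = (2 - 25/3)*(1/22) = -19/3*1/22 = -19/66 ≈ -0.28788)
M*(-10 + J) = -(-10 - 19/66)/26 = -1/26*(-679/66) = 679/1716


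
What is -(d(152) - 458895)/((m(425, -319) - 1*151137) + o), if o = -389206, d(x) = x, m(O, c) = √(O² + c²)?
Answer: -247878568849/291970275263 - 458743*√282386/291970275263 ≈ -0.84982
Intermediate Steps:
-(d(152) - 458895)/((m(425, -319) - 1*151137) + o) = -(152 - 458895)/((√(425² + (-319)²) - 1*151137) - 389206) = -(-458743)/((√(180625 + 101761) - 151137) - 389206) = -(-458743)/((√282386 - 151137) - 389206) = -(-458743)/((-151137 + √282386) - 389206) = -(-458743)/(-540343 + √282386) = 458743/(-540343 + √282386)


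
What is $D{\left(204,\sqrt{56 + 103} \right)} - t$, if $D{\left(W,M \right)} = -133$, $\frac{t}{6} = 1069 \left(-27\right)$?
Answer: $173045$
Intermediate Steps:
$t = -173178$ ($t = 6 \cdot 1069 \left(-27\right) = 6 \left(-28863\right) = -173178$)
$D{\left(204,\sqrt{56 + 103} \right)} - t = -133 - -173178 = -133 + 173178 = 173045$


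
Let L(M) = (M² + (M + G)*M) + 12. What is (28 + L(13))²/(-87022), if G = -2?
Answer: -61952/43511 ≈ -1.4238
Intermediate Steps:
L(M) = 12 + M² + M*(-2 + M) (L(M) = (M² + (M - 2)*M) + 12 = (M² + (-2 + M)*M) + 12 = (M² + M*(-2 + M)) + 12 = 12 + M² + M*(-2 + M))
(28 + L(13))²/(-87022) = (28 + (12 - 2*13 + 2*13²))²/(-87022) = (28 + (12 - 26 + 2*169))²*(-1/87022) = (28 + (12 - 26 + 338))²*(-1/87022) = (28 + 324)²*(-1/87022) = 352²*(-1/87022) = 123904*(-1/87022) = -61952/43511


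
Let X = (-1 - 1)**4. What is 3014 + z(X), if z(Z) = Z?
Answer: 3030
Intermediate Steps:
X = 16 (X = (-2)**4 = 16)
3014 + z(X) = 3014 + 16 = 3030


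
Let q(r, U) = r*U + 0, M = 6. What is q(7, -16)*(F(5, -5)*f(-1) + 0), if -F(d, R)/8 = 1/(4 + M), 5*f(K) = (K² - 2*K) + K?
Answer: 896/25 ≈ 35.840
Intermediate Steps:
f(K) = -K/5 + K²/5 (f(K) = ((K² - 2*K) + K)/5 = (K² - K)/5 = -K/5 + K²/5)
q(r, U) = U*r (q(r, U) = U*r + 0 = U*r)
F(d, R) = -⅘ (F(d, R) = -8/(4 + 6) = -8/10 = -8*⅒ = -⅘)
q(7, -16)*(F(5, -5)*f(-1) + 0) = (-16*7)*(-4*(-1)*(-1 - 1)/25 + 0) = -112*(-4*(-1)*(-2)/25 + 0) = -112*(-⅘*⅖ + 0) = -112*(-8/25 + 0) = -112*(-8/25) = 896/25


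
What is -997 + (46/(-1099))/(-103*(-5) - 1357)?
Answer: -461290940/462679 ≈ -997.00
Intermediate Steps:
-997 + (46/(-1099))/(-103*(-5) - 1357) = -997 + (46*(-1/1099))/(515 - 1357) = -997 - 46/1099/(-842) = -997 - 46/1099*(-1/842) = -997 + 23/462679 = -461290940/462679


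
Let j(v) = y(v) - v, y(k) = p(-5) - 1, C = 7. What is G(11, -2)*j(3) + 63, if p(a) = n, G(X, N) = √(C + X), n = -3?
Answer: 63 - 21*√2 ≈ 33.302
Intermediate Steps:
G(X, N) = √(7 + X)
p(a) = -3
y(k) = -4 (y(k) = -3 - 1 = -4)
j(v) = -4 - v
G(11, -2)*j(3) + 63 = √(7 + 11)*(-4 - 1*3) + 63 = √18*(-4 - 3) + 63 = (3*√2)*(-7) + 63 = -21*√2 + 63 = 63 - 21*√2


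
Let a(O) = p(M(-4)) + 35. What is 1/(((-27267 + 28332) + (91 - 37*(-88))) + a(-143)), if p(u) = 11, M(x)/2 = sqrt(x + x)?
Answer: 1/4458 ≈ 0.00022432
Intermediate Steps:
M(x) = 2*sqrt(2)*sqrt(x) (M(x) = 2*sqrt(x + x) = 2*sqrt(2*x) = 2*(sqrt(2)*sqrt(x)) = 2*sqrt(2)*sqrt(x))
a(O) = 46 (a(O) = 11 + 35 = 46)
1/(((-27267 + 28332) + (91 - 37*(-88))) + a(-143)) = 1/(((-27267 + 28332) + (91 - 37*(-88))) + 46) = 1/((1065 + (91 + 3256)) + 46) = 1/((1065 + 3347) + 46) = 1/(4412 + 46) = 1/4458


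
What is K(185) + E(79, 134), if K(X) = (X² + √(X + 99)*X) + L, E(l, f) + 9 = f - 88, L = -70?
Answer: 34192 + 370*√71 ≈ 37310.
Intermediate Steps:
E(l, f) = -97 + f (E(l, f) = -9 + (f - 88) = -9 + (-88 + f) = -97 + f)
K(X) = -70 + X² + X*√(99 + X) (K(X) = (X² + √(X + 99)*X) - 70 = (X² + √(99 + X)*X) - 70 = (X² + X*√(99 + X)) - 70 = -70 + X² + X*√(99 + X))
K(185) + E(79, 134) = (-70 + 185² + 185*√(99 + 185)) + (-97 + 134) = (-70 + 34225 + 185*√284) + 37 = (-70 + 34225 + 185*(2*√71)) + 37 = (-70 + 34225 + 370*√71) + 37 = (34155 + 370*√71) + 37 = 34192 + 370*√71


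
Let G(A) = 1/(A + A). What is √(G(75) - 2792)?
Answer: I*√2512794/30 ≈ 52.839*I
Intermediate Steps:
G(A) = 1/(2*A)
√(G(75) - 2792) = √((½)/75 - 2792) = √((½)*(1/75) - 2792) = √(1/150 - 2792) = √(-418799/150) = I*√2512794/30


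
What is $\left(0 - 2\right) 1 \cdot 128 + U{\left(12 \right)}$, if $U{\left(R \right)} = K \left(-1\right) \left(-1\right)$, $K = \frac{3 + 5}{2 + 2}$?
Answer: $-254$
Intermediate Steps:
$K = 2$ ($K = \frac{8}{4} = 8 \cdot \frac{1}{4} = 2$)
$U{\left(R \right)} = 2$ ($U{\left(R \right)} = 2 \left(-1\right) \left(-1\right) = \left(-2\right) \left(-1\right) = 2$)
$\left(0 - 2\right) 1 \cdot 128 + U{\left(12 \right)} = \left(0 - 2\right) 1 \cdot 128 + 2 = \left(-2\right) 1 \cdot 128 + 2 = \left(-2\right) 128 + 2 = -256 + 2 = -254$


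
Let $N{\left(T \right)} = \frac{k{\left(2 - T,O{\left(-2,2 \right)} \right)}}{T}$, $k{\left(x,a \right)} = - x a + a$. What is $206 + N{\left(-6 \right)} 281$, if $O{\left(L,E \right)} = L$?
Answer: $- \frac{1349}{3} \approx -449.67$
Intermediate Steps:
$k{\left(x,a \right)} = a - a x$ ($k{\left(x,a \right)} = - a x + a = a - a x$)
$N{\left(T \right)} = \frac{2 - 2 T}{T}$ ($N{\left(T \right)} = \frac{\left(-2\right) \left(1 - \left(2 - T\right)\right)}{T} = \frac{\left(-2\right) \left(1 + \left(-2 + T\right)\right)}{T} = \frac{\left(-2\right) \left(-1 + T\right)}{T} = \frac{2 - 2 T}{T}$)
$206 + N{\left(-6 \right)} 281 = 206 + \left(-2 + \frac{2}{-6}\right) 281 = 206 + \left(-2 + 2 \left(- \frac{1}{6}\right)\right) 281 = 206 + \left(-2 - \frac{1}{3}\right) 281 = 206 - \frac{1967}{3} = - \frac{1349}{3}$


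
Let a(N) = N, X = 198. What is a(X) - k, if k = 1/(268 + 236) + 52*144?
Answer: -3674161/504 ≈ -7290.0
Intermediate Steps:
k = 3773953/504 (k = 1/504 + 7488 = 3773953/504 ≈ 7488.0)
a(X) - k = 198 - 1*3773953/504 = 198 - 3773953/504 = -3674161/504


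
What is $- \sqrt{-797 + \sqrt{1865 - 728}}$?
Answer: $- i \sqrt{797 - \sqrt{1137}} \approx - 27.628 i$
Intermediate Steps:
$- \sqrt{-797 + \sqrt{1865 - 728}} = - \sqrt{-797 + \sqrt{1137}}$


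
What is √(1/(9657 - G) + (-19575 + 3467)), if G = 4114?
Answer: I*√494915862149/5543 ≈ 126.92*I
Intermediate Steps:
√(1/(9657 - G) + (-19575 + 3467)) = √(1/(9657 - 1*4114) + (-19575 + 3467)) = √(1/(9657 - 4114) - 16108) = √(1/5543 - 16108) = √(-89286643/5543) = I*√494915862149/5543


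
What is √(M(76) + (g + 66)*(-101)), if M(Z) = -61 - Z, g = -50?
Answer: I*√1753 ≈ 41.869*I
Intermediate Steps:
√(M(76) + (g + 66)*(-101)) = √((-61 - 1*76) + (-50 + 66)*(-101)) = √((-61 - 76) + 16*(-101)) = √(-137 - 1616) = √(-1753) = I*√1753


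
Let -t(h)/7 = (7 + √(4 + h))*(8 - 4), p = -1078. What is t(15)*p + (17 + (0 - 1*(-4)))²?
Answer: 211729 + 30184*√19 ≈ 3.4330e+5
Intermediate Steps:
t(h) = -196 - 28*√(4 + h) (t(h) = -7*(7 + √(4 + h))*(8 - 4) = -7*(7 + √(4 + h))*4 = -7*(28 + 4*√(4 + h)) = -196 - 28*√(4 + h))
t(15)*p + (17 + (0 - 1*(-4)))² = (-196 - 28*√(4 + 15))*(-1078) + (17 + (0 - 1*(-4)))² = (-196 - 28*√19)*(-1078) + (17 + (0 + 4))² = (211288 + 30184*√19) + (17 + 4)² = (211288 + 30184*√19) + 21² = (211288 + 30184*√19) + 441 = 211729 + 30184*√19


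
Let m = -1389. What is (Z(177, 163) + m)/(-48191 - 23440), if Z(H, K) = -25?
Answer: 202/10233 ≈ 0.019740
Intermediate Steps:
(Z(177, 163) + m)/(-48191 - 23440) = (-25 - 1389)/(-48191 - 23440) = -1414/(-71631) = -1414*(-1/71631) = 202/10233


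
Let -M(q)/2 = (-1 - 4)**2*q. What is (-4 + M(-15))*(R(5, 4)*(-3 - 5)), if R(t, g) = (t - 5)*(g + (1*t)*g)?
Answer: 0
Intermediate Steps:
M(q) = -50*q (M(q) = -2*(-1 - 4)**2*q = -2*(-5)**2*q = -50*q)
R(t, g) = (-5 + t)*(g + g*t) (R(t, g) = (-5 + t)*(g + t*g) = (-5 + t)*(g + g*t))
(-4 + M(-15))*(R(5, 4)*(-3 - 5)) = (-4 - 50*(-15))*((4*(-5 + 5**2 - 4*5))*(-3 - 5)) = (-4 + 750)*((4*(-5 + 25 - 20))*(-8)) = 746*((4*0)*(-8)) = 746*(0*(-8)) = 746*0 = 0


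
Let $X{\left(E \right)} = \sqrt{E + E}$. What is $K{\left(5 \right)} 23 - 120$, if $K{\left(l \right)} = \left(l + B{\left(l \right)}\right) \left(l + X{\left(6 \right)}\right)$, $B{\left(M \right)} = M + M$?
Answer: $1605 + 690 \sqrt{3} \approx 2800.1$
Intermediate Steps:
$B{\left(M \right)} = 2 M$
$X{\left(E \right)} = \sqrt{2} \sqrt{E}$ ($X{\left(E \right)} = \sqrt{2 E} = \sqrt{2} \sqrt{E}$)
$K{\left(l \right)} = 3 l \left(l + 2 \sqrt{3}\right)$ ($K{\left(l \right)} = \left(l + 2 l\right) \left(l + \sqrt{2} \sqrt{6}\right) = 3 l \left(l + 2 \sqrt{3}\right)$)
$K{\left(5 \right)} 23 - 120 = 3 \cdot 5 \left(5 + 2 \sqrt{3}\right) 23 - 120 = \left(75 + 30 \sqrt{3}\right) 23 - 120 = \left(1725 + 690 \sqrt{3}\right) - 120 = 1605 + 690 \sqrt{3}$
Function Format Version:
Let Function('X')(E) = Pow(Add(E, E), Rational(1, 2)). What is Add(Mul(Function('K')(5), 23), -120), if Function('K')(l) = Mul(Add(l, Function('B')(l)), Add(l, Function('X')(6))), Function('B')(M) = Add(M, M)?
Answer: Add(1605, Mul(690, Pow(3, Rational(1, 2)))) ≈ 2800.1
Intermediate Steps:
Function('B')(M) = Mul(2, M)
Function('X')(E) = Mul(Pow(2, Rational(1, 2)), Pow(E, Rational(1, 2))) (Function('X')(E) = Pow(Mul(2, E), Rational(1, 2)) = Mul(Pow(2, Rational(1, 2)), Pow(E, Rational(1, 2))))
Function('K')(l) = Mul(3, l, Add(l, Mul(2, Pow(3, Rational(1, 2))))) (Function('K')(l) = Mul(Add(l, Mul(2, l)), Add(l, Mul(Pow(2, Rational(1, 2)), Pow(6, Rational(1, 2))))) = Mul(Mul(3, l), Add(l, Mul(2, Pow(3, Rational(1, 2))))) = Mul(3, l, Add(l, Mul(2, Pow(3, Rational(1, 2))))))
Add(Mul(Function('K')(5), 23), -120) = Add(Mul(Mul(3, 5, Add(5, Mul(2, Pow(3, Rational(1, 2))))), 23), -120) = Add(Mul(Add(75, Mul(30, Pow(3, Rational(1, 2)))), 23), -120) = Add(Add(1725, Mul(690, Pow(3, Rational(1, 2)))), -120) = Add(1605, Mul(690, Pow(3, Rational(1, 2))))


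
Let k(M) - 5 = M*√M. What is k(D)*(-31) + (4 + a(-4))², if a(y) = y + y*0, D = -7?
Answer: -155 + 217*I*√7 ≈ -155.0 + 574.13*I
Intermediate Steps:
a(y) = y (a(y) = y + 0 = y)
k(M) = 5 + M^(3/2) (k(M) = 5 + M*√M = 5 + M^(3/2))
k(D)*(-31) + (4 + a(-4))² = (5 + (-7)^(3/2))*(-31) + (4 - 4)² = (5 - 7*I*√7)*(-31) + 0² = (-155 + 217*I*√7) + 0 = -155 + 217*I*√7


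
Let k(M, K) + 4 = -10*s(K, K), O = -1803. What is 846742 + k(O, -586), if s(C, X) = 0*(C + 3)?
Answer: 846738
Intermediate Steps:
s(C, X) = 0 (s(C, X) = 0*(3 + C) = 0)
k(M, K) = -4 (k(M, K) = -4 - 10*0 = -4 + 0 = -4)
846742 + k(O, -586) = 846742 - 4 = 846738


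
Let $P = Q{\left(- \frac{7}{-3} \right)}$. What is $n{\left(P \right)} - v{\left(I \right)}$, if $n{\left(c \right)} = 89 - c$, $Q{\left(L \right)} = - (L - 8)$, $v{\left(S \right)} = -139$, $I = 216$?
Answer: $\frac{667}{3} \approx 222.33$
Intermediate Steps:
$Q{\left(L \right)} = 8 - L$ ($Q{\left(L \right)} = - (-8 + L) = 8 - L$)
$P = \frac{17}{3}$ ($P = 8 - - \frac{7}{-3} = 8 - \left(-7\right) \left(- \frac{1}{3}\right) = 8 - \frac{7}{3} = \frac{17}{3} \approx 5.6667$)
$n{\left(P \right)} - v{\left(I \right)} = \left(89 - \frac{17}{3}\right) - -139 = \left(89 - \frac{17}{3}\right) + 139 = \frac{250}{3} + 139 = \frac{667}{3}$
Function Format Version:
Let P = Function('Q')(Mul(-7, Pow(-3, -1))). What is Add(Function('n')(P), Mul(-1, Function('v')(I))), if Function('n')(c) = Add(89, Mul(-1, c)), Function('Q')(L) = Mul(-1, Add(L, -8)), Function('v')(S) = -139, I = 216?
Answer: Rational(667, 3) ≈ 222.33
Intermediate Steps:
Function('Q')(L) = Add(8, Mul(-1, L)) (Function('Q')(L) = Mul(-1, Add(-8, L)) = Add(8, Mul(-1, L)))
P = Rational(17, 3) (P = Add(8, Mul(-1, Mul(-7, Pow(-3, -1)))) = Add(8, Mul(-1, Mul(-7, Rational(-1, 3)))) = Add(8, Mul(-1, Rational(7, 3))) = Add(8, Rational(-7, 3)) = Rational(17, 3) ≈ 5.6667)
Add(Function('n')(P), Mul(-1, Function('v')(I))) = Add(Add(89, Mul(-1, Rational(17, 3))), Mul(-1, -139)) = Add(Add(89, Rational(-17, 3)), 139) = Add(Rational(250, 3), 139) = Rational(667, 3)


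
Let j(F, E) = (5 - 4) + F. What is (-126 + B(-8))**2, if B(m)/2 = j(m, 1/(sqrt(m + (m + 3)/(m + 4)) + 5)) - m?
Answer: 15376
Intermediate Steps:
j(F, E) = 1 + F
B(m) = 2 (B(m) = 2*((1 + m) - m) = 2*1 = 2)
(-126 + B(-8))**2 = (-126 + 2)**2 = (-124)**2 = 15376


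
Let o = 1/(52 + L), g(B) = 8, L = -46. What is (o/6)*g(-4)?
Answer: 2/9 ≈ 0.22222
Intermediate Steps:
o = 1/6 (o = 1/(52 - 46) = 1/6 ≈ 0.16667)
(o/6)*g(-4) = ((1/6)/6)*8 = ((1/6)*(1/6))*8 = (1/36)*8 = 2/9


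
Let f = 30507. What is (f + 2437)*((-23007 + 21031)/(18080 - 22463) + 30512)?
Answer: 4405801155968/4383 ≈ 1.0052e+9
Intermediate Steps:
(f + 2437)*((-23007 + 21031)/(18080 - 22463) + 30512) = (30507 + 2437)*((-23007 + 21031)/(18080 - 22463) + 30512) = 32944*(-1976/(-4383) + 30512) = 32944*(-1976*(-1/4383) + 30512) = 32944*(1976/4383 + 30512) = 32944*(133736072/4383) = 4405801155968/4383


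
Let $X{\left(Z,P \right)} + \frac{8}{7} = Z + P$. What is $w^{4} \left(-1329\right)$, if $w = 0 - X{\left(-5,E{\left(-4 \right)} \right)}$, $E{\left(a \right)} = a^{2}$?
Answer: $- \frac{30124603809}{2401} \approx -1.2547 \cdot 10^{7}$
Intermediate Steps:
$X{\left(Z,P \right)} = - \frac{8}{7} + P + Z$ ($X{\left(Z,P \right)} = - \frac{8}{7} + \left(Z + P\right) = - \frac{8}{7} + \left(P + Z\right) = - \frac{8}{7} + P + Z$)
$w = - \frac{69}{7}$ ($w = 0 - \left(- \frac{8}{7} + \left(-4\right)^{2} - 5\right) = 0 - \left(- \frac{8}{7} + 16 - 5\right) = 0 - \frac{69}{7} = - \frac{69}{7} \approx -9.8571$)
$w^{4} \left(-1329\right) = \left(- \frac{69}{7}\right)^{4} \left(-1329\right) = \frac{22667121}{2401} \left(-1329\right) = - \frac{30124603809}{2401}$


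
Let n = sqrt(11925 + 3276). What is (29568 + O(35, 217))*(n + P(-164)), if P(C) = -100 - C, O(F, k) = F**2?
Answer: 1970752 + 92379*sqrt(1689) ≈ 5.7673e+6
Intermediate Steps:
n = 3*sqrt(1689) (n = sqrt(15201) = 3*sqrt(1689) ≈ 123.29)
(29568 + O(35, 217))*(n + P(-164)) = (29568 + 35**2)*(3*sqrt(1689) + (-100 - 1*(-164))) = (29568 + 1225)*(3*sqrt(1689) + (-100 + 164)) = 30793*(3*sqrt(1689) + 64) = 30793*(64 + 3*sqrt(1689)) = 1970752 + 92379*sqrt(1689)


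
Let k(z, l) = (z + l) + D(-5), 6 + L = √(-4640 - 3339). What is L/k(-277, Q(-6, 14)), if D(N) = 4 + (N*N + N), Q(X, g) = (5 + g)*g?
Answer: -6/13 + I*√7979/13 ≈ -0.46154 + 6.8712*I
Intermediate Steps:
Q(X, g) = g*(5 + g)
D(N) = 4 + N + N² (D(N) = 4 + (N² + N) = 4 + (N + N²) = 4 + N + N²)
L = -6 + I*√7979 (L = -6 + √(-4640 - 3339) = -6 + √(-7979) = -6 + I*√7979 ≈ -6.0 + 89.325*I)
k(z, l) = 24 + l + z (k(z, l) = (z + l) + (4 - 5 + (-5)²) = (l + z) + (4 - 5 + 25) = (l + z) + 24 = 24 + l + z)
L/k(-277, Q(-6, 14)) = (-6 + I*√7979)/(24 + 14*(5 + 14) - 277) = (-6 + I*√7979)/(24 + 14*19 - 277) = (-6 + I*√7979)/(24 + 266 - 277) = (-6 + I*√7979)/13 = (-6 + I*√7979)*(1/13) = -6/13 + I*√7979/13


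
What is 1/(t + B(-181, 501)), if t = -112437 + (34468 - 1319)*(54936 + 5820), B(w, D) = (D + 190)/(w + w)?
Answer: 362/729027530243 ≈ 4.9655e-10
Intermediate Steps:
B(w, D) = (190 + D)/(2*w) (B(w, D) = (190 + D)/((2*w)) = (190 + D)*(1/(2*w)) = (190 + D)/(2*w))
t = 2013888207 (t = -112437 + 33149*60756 = -112437 + 2014000644 = 2013888207)
1/(t + B(-181, 501)) = 1/(2013888207 + (1/2)*(190 + 501)/(-181)) = 1/(2013888207 + (1/2)*(-1/181)*691) = 1/(2013888207 - 691/362) = 1/(729027530243/362) = 362/729027530243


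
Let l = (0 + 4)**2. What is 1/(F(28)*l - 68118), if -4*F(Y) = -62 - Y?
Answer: -1/67758 ≈ -1.4758e-5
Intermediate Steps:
l = 16 (l = 4**2 = 16)
F(Y) = 31/2 + Y/4 (F(Y) = -(-62 - Y)/4 = 31/2 + Y/4)
1/(F(28)*l - 68118) = 1/((31/2 + (1/4)*28)*16 - 68118) = 1/((31/2 + 7)*16 - 68118) = 1/((45/2)*16 - 68118) = 1/(360 - 68118) = 1/(-67758) = -1/67758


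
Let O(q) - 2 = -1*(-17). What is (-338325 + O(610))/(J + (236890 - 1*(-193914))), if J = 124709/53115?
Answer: -17969123190/22882279169 ≈ -0.78529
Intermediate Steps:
O(q) = 19 (O(q) = 2 - 1*(-17) = 2 + 17 = 19)
J = 124709/53115 (J = 124709*(1/53115) = 124709/53115 ≈ 2.3479)
(-338325 + O(610))/(J + (236890 - 1*(-193914))) = (-338325 + 19)/(124709/53115 + (236890 - 1*(-193914))) = -338306/(124709/53115 + (236890 + 193914)) = -338306/(124709/53115 + 430804) = -338306/22882279169/53115 = -338306*53115/22882279169 = -17969123190/22882279169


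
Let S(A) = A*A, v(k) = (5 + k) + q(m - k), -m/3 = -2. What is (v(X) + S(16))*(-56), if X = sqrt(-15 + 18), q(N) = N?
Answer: -14952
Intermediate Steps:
m = 6 (m = -3*(-2) = 6)
X = sqrt(3) ≈ 1.7320
v(k) = 11 (v(k) = (5 + k) + (6 - k) = 11)
S(A) = A**2
(v(X) + S(16))*(-56) = (11 + 16**2)*(-56) = (11 + 256)*(-56) = 267*(-56) = -14952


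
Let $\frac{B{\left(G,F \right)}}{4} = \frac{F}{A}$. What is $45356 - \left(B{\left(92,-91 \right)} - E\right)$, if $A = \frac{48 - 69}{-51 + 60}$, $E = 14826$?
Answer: $60026$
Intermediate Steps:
$A = - \frac{7}{3}$ ($A = - \frac{21}{9} = \left(-21\right) \frac{1}{9} = - \frac{7}{3} \approx -2.3333$)
$B{\left(G,F \right)} = - \frac{12 F}{7}$ ($B{\left(G,F \right)} = 4 \frac{F}{- \frac{7}{3}} = 4 F \left(- \frac{3}{7}\right) = 4 \left(- \frac{3 F}{7}\right) = - \frac{12 F}{7}$)
$45356 - \left(B{\left(92,-91 \right)} - E\right) = 45356 - \left(\left(- \frac{12}{7}\right) \left(-91\right) - 14826\right) = 45356 - \left(156 - 14826\right) = 45356 - -14670 = 45356 + 14670 = 60026$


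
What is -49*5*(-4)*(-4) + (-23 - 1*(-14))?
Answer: -3929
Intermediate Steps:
-49*5*(-4)*(-4) + (-23 - 1*(-14)) = -(-980)*(-4) + (-23 + 14) = -49*80 - 9 = -3920 - 9 = -3929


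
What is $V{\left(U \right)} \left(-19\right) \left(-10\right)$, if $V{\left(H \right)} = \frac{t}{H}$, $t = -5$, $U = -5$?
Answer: $190$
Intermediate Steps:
$V{\left(H \right)} = - \frac{5}{H}$
$V{\left(U \right)} \left(-19\right) \left(-10\right) = - \frac{5}{-5} \left(-19\right) \left(-10\right) = \left(-5\right) \left(- \frac{1}{5}\right) \left(-19\right) \left(-10\right) = 1 \left(-19\right) \left(-10\right) = \left(-19\right) \left(-10\right) = 190$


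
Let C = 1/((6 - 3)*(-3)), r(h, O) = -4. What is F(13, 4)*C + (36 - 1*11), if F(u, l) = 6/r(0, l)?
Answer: 151/6 ≈ 25.167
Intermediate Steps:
F(u, l) = -3/2 (F(u, l) = 6/(-4) = 6*(-¼) = -3/2)
C = -⅑ (C = 1/(3*(-3)) = 1/(-9) = -⅑ ≈ -0.11111)
F(13, 4)*C + (36 - 1*11) = -3/2*(-⅑) + (36 - 1*11) = ⅙ + (36 - 11) = ⅙ + 25 = 151/6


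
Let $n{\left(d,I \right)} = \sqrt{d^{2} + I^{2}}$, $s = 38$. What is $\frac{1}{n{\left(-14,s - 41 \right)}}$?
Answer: $\frac{\sqrt{205}}{205} \approx 0.069843$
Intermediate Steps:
$n{\left(d,I \right)} = \sqrt{I^{2} + d^{2}}$
$\frac{1}{n{\left(-14,s - 41 \right)}} = \frac{1}{\sqrt{\left(38 - 41\right)^{2} + \left(-14\right)^{2}}} = \frac{1}{\sqrt{\left(-3\right)^{2} + 196}} = \frac{1}{\sqrt{9 + 196}} = \frac{1}{\sqrt{205}} = \frac{\sqrt{205}}{205}$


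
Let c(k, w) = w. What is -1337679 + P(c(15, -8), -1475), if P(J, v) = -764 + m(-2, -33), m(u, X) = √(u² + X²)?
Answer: -1338443 + √1093 ≈ -1.3384e+6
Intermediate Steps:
m(u, X) = √(X² + u²)
P(J, v) = -764 + √1093 (P(J, v) = -764 + √((-33)² + (-2)²) = -764 + √(1089 + 4) = -764 + √1093)
-1337679 + P(c(15, -8), -1475) = -1337679 + (-764 + √1093) = -1338443 + √1093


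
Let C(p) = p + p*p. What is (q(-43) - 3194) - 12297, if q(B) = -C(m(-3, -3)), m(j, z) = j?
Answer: -15497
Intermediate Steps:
C(p) = p + p²
q(B) = -6 (q(B) = -(-3)*(1 - 3) = -(-3)*(-2) = -1*6 = -6)
(q(-43) - 3194) - 12297 = (-6 - 3194) - 12297 = -3200 - 12297 = -15497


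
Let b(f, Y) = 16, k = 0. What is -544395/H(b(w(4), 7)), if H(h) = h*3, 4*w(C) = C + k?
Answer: -181465/16 ≈ -11342.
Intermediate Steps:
w(C) = C/4 (w(C) = (C + 0)/4 = C/4)
H(h) = 3*h
-544395/H(b(w(4), 7)) = -544395/(3*16) = -544395/48 = -544395*1/48 = -181465/16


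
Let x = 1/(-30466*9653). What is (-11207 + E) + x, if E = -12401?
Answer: -6942836539185/294088298 ≈ -23608.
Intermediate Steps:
x = -1/294088298 (x = -1/30466*1/9653 = -1/294088298 ≈ -3.4003e-9)
(-11207 + E) + x = (-11207 - 12401) - 1/294088298 = -23608 - 1/294088298 = -6942836539185/294088298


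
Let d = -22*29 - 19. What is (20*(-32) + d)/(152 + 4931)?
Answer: -1297/5083 ≈ -0.25516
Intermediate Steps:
d = -657 (d = -638 - 19 = -657)
(20*(-32) + d)/(152 + 4931) = (20*(-32) - 657)/(152 + 4931) = (-640 - 657)/5083 = -1297*1/5083 = -1297/5083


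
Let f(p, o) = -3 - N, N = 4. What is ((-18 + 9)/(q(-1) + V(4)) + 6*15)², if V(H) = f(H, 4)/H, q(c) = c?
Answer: 1052676/121 ≈ 8699.8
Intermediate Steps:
f(p, o) = -7 (f(p, o) = -3 - 1*4 = -3 - 4 = -7)
V(H) = -7/H
((-18 + 9)/(q(-1) + V(4)) + 6*15)² = ((-18 + 9)/(-1 - 7/4) + 6*15)² = (-9/(-1 - 7*¼) + 90)² = (-9/(-1 - 7/4) + 90)² = (-9/(-11/4) + 90)² = (-9*(-4/11) + 90)² = (36/11 + 90)² = (1026/11)² = 1052676/121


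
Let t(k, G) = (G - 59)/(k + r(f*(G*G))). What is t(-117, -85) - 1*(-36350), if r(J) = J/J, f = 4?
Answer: 1054186/29 ≈ 36351.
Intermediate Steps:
r(J) = 1
t(k, G) = (-59 + G)/(1 + k) (t(k, G) = (G - 59)/(k + 1) = (-59 + G)/(1 + k))
t(-117, -85) - 1*(-36350) = (-59 - 85)/(1 - 117) - 1*(-36350) = -144/(-116) + 36350 = -1/116*(-144) + 36350 = 36/29 + 36350 = 1054186/29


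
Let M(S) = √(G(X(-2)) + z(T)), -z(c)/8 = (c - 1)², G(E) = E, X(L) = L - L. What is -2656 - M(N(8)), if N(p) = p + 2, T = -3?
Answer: -2656 - 8*I*√2 ≈ -2656.0 - 11.314*I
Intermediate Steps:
X(L) = 0
z(c) = -8*(-1 + c)² (z(c) = -8*(c - 1)² = -8*(-1 + c)²)
N(p) = 2 + p
M(S) = 8*I*√2 (M(S) = √(0 - 8*(-1 - 3)²) = √(0 - 8*(-4)²) = √(0 - 8*16) = √(0 - 128) = √(-128) = 8*I*√2)
-2656 - M(N(8)) = -2656 - 8*I*√2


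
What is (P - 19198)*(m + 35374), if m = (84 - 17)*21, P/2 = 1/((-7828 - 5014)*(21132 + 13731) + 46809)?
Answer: -316105121855878568/447663837 ≈ -7.0612e+8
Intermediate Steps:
P = -2/447663837 (P = 2/((-7828 - 5014)*(21132 + 13731) + 46809) = 2/(-12842*34863 + 46809) = 2/(-447710646 + 46809) = 2/(-447663837) = 2*(-1/447663837) = -2/447663837 ≈ -4.4676e-9)
m = 1407 (m = 67*21 = 1407)
(P - 19198)*(m + 35374) = (-2/447663837 - 19198)*(1407 + 35374) = -8594250342728/447663837*36781 = -316105121855878568/447663837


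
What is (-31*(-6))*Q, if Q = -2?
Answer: -372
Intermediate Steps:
(-31*(-6))*Q = -31*(-6)*(-2) = 186*(-2) = -372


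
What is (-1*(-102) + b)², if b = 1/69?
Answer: 49547521/4761 ≈ 10407.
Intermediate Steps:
b = 1/69 ≈ 0.014493
(-1*(-102) + b)² = (-1*(-102) + 1/69)² = (102 + 1/69)² = (7039/69)² = 49547521/4761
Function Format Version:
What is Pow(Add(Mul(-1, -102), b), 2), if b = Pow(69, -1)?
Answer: Rational(49547521, 4761) ≈ 10407.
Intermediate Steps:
b = Rational(1, 69) ≈ 0.014493
Pow(Add(Mul(-1, -102), b), 2) = Pow(Add(Mul(-1, -102), Rational(1, 69)), 2) = Pow(Add(102, Rational(1, 69)), 2) = Pow(Rational(7039, 69), 2) = Rational(49547521, 4761)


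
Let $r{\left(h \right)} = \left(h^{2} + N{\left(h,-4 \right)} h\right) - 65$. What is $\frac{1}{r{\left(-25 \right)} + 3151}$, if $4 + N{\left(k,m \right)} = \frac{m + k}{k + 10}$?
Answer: $\frac{3}{11288} \approx 0.00026577$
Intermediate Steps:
$N{\left(k,m \right)} = -4 + \frac{k + m}{10 + k}$ ($N{\left(k,m \right)} = -4 + \frac{m + k}{k + 10} = -4 + \frac{k + m}{10 + k}$)
$r{\left(h \right)} = -65 + h^{2} + \frac{h \left(-44 - 3 h\right)}{10 + h}$ ($r{\left(h \right)} = \left(h^{2} + \frac{-40 - 4 - 3 h}{10 + h} h\right) - 65 = \left(h^{2} + \frac{-44 - 3 h}{10 + h} h\right) - 65 = \left(h^{2} + \frac{h \left(-44 - 3 h\right)}{10 + h}\right) - 65 = -65 + h^{2} + \frac{h \left(-44 - 3 h\right)}{10 + h}$)
$\frac{1}{r{\left(-25 \right)} + 3151} = \frac{1}{\frac{-650 + \left(-25\right)^{3} - -2725 + 7 \left(-25\right)^{2}}{10 - 25} + 3151} = \frac{1}{\frac{-650 - 15625 + 2725 + 7 \cdot 625}{-15} + 3151} = \frac{1}{- \frac{-650 - 15625 + 2725 + 4375}{15} + 3151} = \frac{1}{\left(- \frac{1}{15}\right) \left(-9175\right) + 3151} = \frac{1}{\frac{1835}{3} + 3151} = \frac{1}{\frac{11288}{3}} = \frac{3}{11288}$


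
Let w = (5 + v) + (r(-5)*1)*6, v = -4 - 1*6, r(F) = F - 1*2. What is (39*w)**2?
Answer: 3359889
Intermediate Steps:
r(F) = -2 + F (r(F) = F - 2 = -2 + F)
v = -10 (v = -4 - 6 = -10)
w = -47 (w = (5 - 10) + ((-2 - 5)*1)*6 = -5 - 7*1*6 = -5 - 7*6 = -5 - 42 = -47)
(39*w)**2 = (39*(-47))**2 = (-1833)**2 = 3359889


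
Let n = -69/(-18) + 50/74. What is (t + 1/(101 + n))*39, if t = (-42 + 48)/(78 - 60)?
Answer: 313157/23423 ≈ 13.370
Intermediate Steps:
n = 1001/222 (n = -69*(-1/18) + 50*(1/74) = 23/6 + 25/37 = 1001/222 ≈ 4.5090)
t = ⅓ (t = 6/18 = 6*(1/18) = ⅓ ≈ 0.33333)
(t + 1/(101 + n))*39 = (⅓ + 1/(101 + 1001/222))*39 = (⅓ + 1/(23423/222))*39 = (⅓ + 222/23423)*39 = (24089/70269)*39 = 313157/23423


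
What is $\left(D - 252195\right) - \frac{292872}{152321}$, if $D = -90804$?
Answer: $- \frac{52246243551}{152321} \approx -3.43 \cdot 10^{5}$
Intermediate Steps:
$\left(D - 252195\right) - \frac{292872}{152321} = \left(-90804 - 252195\right) - \frac{292872}{152321} = -342999 - \frac{292872}{152321} = - \frac{52246243551}{152321}$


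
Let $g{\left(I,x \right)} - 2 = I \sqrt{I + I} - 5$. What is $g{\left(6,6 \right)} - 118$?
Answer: $-121 + 12 \sqrt{3} \approx -100.22$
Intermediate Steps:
$g{\left(I,x \right)} = -3 + \sqrt{2} I^{\frac{3}{2}}$ ($g{\left(I,x \right)} = 2 + \left(I \sqrt{I + I} - 5\right) = 2 + \left(I \sqrt{2 I} - 5\right) = 2 + \left(I \sqrt{2} \sqrt{I} - 5\right) = 2 + \left(\sqrt{2} I^{\frac{3}{2}} - 5\right) = 2 + \left(-5 + \sqrt{2} I^{\frac{3}{2}}\right) = -3 + \sqrt{2} I^{\frac{3}{2}}$)
$g{\left(6,6 \right)} - 118 = \left(-3 + \sqrt{2} \cdot 6^{\frac{3}{2}}\right) - 118 = \left(-3 + \sqrt{2} \cdot 6 \sqrt{6}\right) - 118 = \left(-3 + 12 \sqrt{3}\right) - 118 = -121 + 12 \sqrt{3}$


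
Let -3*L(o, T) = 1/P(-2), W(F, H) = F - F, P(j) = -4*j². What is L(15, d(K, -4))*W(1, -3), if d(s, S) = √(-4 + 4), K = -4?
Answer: 0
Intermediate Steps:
W(F, H) = 0
d(s, S) = 0 (d(s, S) = √0 = 0)
L(o, T) = 1/48 (L(o, T) = -1/(3*((-4*(-2)²))) = -1/(3*((-4*4))) = -⅓/(-16) = -⅓*(-1/16) = 1/48)
L(15, d(K, -4))*W(1, -3) = (1/48)*0 = 0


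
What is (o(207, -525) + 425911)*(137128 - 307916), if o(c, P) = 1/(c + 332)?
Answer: -39207123131640/539 ≈ -7.2741e+10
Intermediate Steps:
o(c, P) = 1/(332 + c)
(o(207, -525) + 425911)*(137128 - 307916) = (1/(332 + 207) + 425911)*(137128 - 307916) = (1/539 + 425911)*(-170788) = (229566030/539)*(-170788) = -39207123131640/539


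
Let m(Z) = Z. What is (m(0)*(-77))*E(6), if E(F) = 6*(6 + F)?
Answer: 0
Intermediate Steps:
E(F) = 36 + 6*F
(m(0)*(-77))*E(6) = (0*(-77))*(36 + 6*6) = 0*(36 + 36) = 0*72 = 0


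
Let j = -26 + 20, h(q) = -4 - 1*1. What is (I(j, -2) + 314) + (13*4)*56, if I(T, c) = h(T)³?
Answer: 3101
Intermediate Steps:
h(q) = -5 (h(q) = -4 - 1 = -5)
j = -6
I(T, c) = -125 (I(T, c) = (-5)³ = -125)
(I(j, -2) + 314) + (13*4)*56 = (-125 + 314) + (13*4)*56 = 189 + 52*56 = 189 + 2912 = 3101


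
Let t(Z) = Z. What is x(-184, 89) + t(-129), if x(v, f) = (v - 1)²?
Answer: 34096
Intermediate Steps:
x(v, f) = (-1 + v)²
x(-184, 89) + t(-129) = (-1 - 184)² - 129 = (-185)² - 129 = 34225 - 129 = 34096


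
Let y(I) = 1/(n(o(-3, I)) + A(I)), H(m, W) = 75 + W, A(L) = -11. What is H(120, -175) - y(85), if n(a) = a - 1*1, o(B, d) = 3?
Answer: -899/9 ≈ -99.889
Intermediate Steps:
n(a) = -1 + a (n(a) = a - 1 = -1 + a)
y(I) = -⅑ (y(I) = 1/((-1 + 3) - 11) = 1/(2 - 11) = 1/(-9) = -⅑)
H(120, -175) - y(85) = (75 - 175) - 1*(-⅑) = -100 + ⅑ = -899/9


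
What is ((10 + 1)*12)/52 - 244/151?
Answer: 1811/1963 ≈ 0.92257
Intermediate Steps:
((10 + 1)*12)/52 - 244/151 = (11*12)*(1/52) - 244*1/151 = 132*(1/52) - 244/151 = 33/13 - 244/151 = 1811/1963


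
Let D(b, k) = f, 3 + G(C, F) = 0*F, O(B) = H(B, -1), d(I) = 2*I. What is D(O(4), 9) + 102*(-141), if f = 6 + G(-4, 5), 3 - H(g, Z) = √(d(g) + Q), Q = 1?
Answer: -14379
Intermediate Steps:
H(g, Z) = 3 - √(1 + 2*g) (H(g, Z) = 3 - √(2*g + 1) = 3 - √(1 + 2*g))
O(B) = 3 - √(1 + 2*B)
G(C, F) = -3 (G(C, F) = -3 + 0*F = -3 + 0 = -3)
f = 3 (f = 6 - 3 = 3)
D(b, k) = 3
D(O(4), 9) + 102*(-141) = 3 + 102*(-141) = 3 - 14382 = -14379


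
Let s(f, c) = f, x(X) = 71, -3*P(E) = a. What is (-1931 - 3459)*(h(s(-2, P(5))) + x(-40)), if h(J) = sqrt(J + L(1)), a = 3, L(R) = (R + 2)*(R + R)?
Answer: -393470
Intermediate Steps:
L(R) = 2*R*(2 + R) (L(R) = (2 + R)*(2*R) = 2*R*(2 + R))
P(E) = -1 (P(E) = -1/3*3 = -1)
h(J) = sqrt(6 + J) (h(J) = sqrt(J + 2*1*(2 + 1)) = sqrt(J + 2*1*3) = sqrt(J + 6) = sqrt(6 + J))
(-1931 - 3459)*(h(s(-2, P(5))) + x(-40)) = (-1931 - 3459)*(sqrt(6 - 2) + 71) = -5390*(sqrt(4) + 71) = -5390*(2 + 71) = -5390*73 = -393470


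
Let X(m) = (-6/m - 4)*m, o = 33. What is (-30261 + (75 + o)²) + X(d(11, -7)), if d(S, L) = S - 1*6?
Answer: -18623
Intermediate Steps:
d(S, L) = -6 + S (d(S, L) = S - 6 = -6 + S)
X(m) = m*(-4 - 6/m) (X(m) = (-4 - 6/m)*m = m*(-4 - 6/m))
(-30261 + (75 + o)²) + X(d(11, -7)) = (-30261 + (75 + 33)²) + (-6 - 4*(-6 + 11)) = (-30261 + 108²) + (-6 - 4*5) = (-30261 + 11664) + (-6 - 20) = -18597 - 26 = -18623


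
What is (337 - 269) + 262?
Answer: 330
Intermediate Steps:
(337 - 269) + 262 = 68 + 262 = 330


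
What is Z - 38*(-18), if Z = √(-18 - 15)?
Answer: 684 + I*√33 ≈ 684.0 + 5.7446*I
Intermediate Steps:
Z = I*√33 (Z = √(-33) = I*√33 ≈ 5.7446*I)
Z - 38*(-18) = I*√33 - 38*(-18) = I*√33 + 684 = 684 + I*√33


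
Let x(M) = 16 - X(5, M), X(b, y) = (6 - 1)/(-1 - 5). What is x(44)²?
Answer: 10201/36 ≈ 283.36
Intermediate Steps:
X(b, y) = -⅚ (X(b, y) = 5/(-6) = 5*(-⅙) = -⅚)
x(M) = 101/6 (x(M) = 16 - 1*(-⅚) = 16 + ⅚ = 101/6)
x(44)² = (101/6)² = 10201/36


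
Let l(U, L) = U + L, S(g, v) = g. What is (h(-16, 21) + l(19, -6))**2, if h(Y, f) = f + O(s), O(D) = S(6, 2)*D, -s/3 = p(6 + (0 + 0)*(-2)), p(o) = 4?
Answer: 1444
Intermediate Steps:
s = -12 (s = -3*4 = -12)
O(D) = 6*D
l(U, L) = L + U
h(Y, f) = -72 + f (h(Y, f) = f + 6*(-12) = f - 72 = -72 + f)
(h(-16, 21) + l(19, -6))**2 = ((-72 + 21) + (-6 + 19))**2 = (-51 + 13)**2 = (-38)**2 = 1444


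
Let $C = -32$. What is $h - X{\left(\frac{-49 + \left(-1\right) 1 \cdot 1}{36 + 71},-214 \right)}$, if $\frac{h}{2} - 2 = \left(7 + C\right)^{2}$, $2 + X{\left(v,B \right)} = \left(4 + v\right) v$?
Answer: $\frac{14398844}{11449} \approx 1257.7$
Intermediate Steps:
$X{\left(v,B \right)} = -2 + v \left(4 + v\right)$ ($X{\left(v,B \right)} = -2 + \left(4 + v\right) v = -2 + v \left(4 + v\right)$)
$h = 1254$ ($h = 4 + 2 \left(7 - 32\right)^{2} = 4 + 2 \left(-25\right)^{2} = 4 + 2 \cdot 625 = 4 + 1250 = 1254$)
$h - X{\left(\frac{-49 + \left(-1\right) 1 \cdot 1}{36 + 71},-214 \right)} = 1254 - \left(-2 + \left(\frac{-49 + \left(-1\right) 1 \cdot 1}{36 + 71}\right)^{2} + 4 \frac{-49 + \left(-1\right) 1 \cdot 1}{36 + 71}\right) = 1254 - \left(-2 + \left(\frac{-49 - 1}{107}\right)^{2} + 4 \frac{-49 - 1}{107}\right) = 1254 - \left(-2 + \left(\left(-49 - 1\right) \frac{1}{107}\right)^{2} + 4 \left(-49 - 1\right) \frac{1}{107}\right) = 1254 - \left(-2 + \left(\left(-50\right) \frac{1}{107}\right)^{2} + 4 \left(\left(-50\right) \frac{1}{107}\right)\right) = 1254 - \left(-2 + \left(- \frac{50}{107}\right)^{2} + 4 \left(- \frac{50}{107}\right)\right) = 1254 - \left(-2 + \frac{2500}{11449} - \frac{200}{107}\right) = 1254 - - \frac{41798}{11449} = 1254 + \frac{41798}{11449} = \frac{14398844}{11449}$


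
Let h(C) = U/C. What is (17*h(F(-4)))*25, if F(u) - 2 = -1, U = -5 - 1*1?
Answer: -2550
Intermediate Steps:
U = -6 (U = -5 - 1 = -6)
F(u) = 1 (F(u) = 2 - 1 = 1)
h(C) = -6/C
(17*h(F(-4)))*25 = (17*(-6/1))*25 = (17*(-6*1))*25 = (17*(-6))*25 = -102*25 = -2550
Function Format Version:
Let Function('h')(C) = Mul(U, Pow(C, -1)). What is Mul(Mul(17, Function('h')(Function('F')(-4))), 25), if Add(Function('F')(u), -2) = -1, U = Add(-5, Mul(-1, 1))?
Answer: -2550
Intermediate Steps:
U = -6 (U = Add(-5, -1) = -6)
Function('F')(u) = 1 (Function('F')(u) = Add(2, -1) = 1)
Function('h')(C) = Mul(-6, Pow(C, -1))
Mul(Mul(17, Function('h')(Function('F')(-4))), 25) = Mul(Mul(17, Mul(-6, Pow(1, -1))), 25) = Mul(Mul(17, Mul(-6, 1)), 25) = Mul(Mul(17, -6), 25) = Mul(-102, 25) = -2550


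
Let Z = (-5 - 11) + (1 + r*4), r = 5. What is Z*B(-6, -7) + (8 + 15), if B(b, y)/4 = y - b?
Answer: 3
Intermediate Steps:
B(b, y) = -4*b + 4*y (B(b, y) = 4*(y - b) = -4*b + 4*y)
Z = 5 (Z = (-5 - 11) + (1 + 5*4) = -16 + (1 + 20) = -16 + 21 = 5)
Z*B(-6, -7) + (8 + 15) = 5*(-4*(-6) + 4*(-7)) + (8 + 15) = 5*(24 - 28) + 23 = 5*(-4) + 23 = -20 + 23 = 3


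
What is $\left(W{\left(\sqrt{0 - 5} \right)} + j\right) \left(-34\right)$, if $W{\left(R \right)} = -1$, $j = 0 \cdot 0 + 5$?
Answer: $-136$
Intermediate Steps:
$j = 5$ ($j = 0 + 5 = 5$)
$\left(W{\left(\sqrt{0 - 5} \right)} + j\right) \left(-34\right) = \left(-1 + 5\right) \left(-34\right) = 4 \left(-34\right) = -136$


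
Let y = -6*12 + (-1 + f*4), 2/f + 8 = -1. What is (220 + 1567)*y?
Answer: -1188355/9 ≈ -1.3204e+5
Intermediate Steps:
f = -2/9 (f = 2/(-8 - 1) = 2/(-9) = 2*(-⅑) = -2/9 ≈ -0.22222)
y = -665/9 (y = -6*12 + (-1 - 2/9*4) = -72 + (-1 - 8/9) = -72 - 17/9 = -665/9 ≈ -73.889)
(220 + 1567)*y = (220 + 1567)*(-665/9) = 1787*(-665/9) = -1188355/9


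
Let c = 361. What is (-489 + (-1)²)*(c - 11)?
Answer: -170800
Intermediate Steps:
(-489 + (-1)²)*(c - 11) = (-489 + (-1)²)*(361 - 11) = (-489 + 1)*350 = -488*350 = -170800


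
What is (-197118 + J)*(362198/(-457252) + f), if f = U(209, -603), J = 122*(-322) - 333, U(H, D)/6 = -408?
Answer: 132537876389045/228626 ≈ 5.7972e+8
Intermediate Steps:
U(H, D) = -2448 (U(H, D) = 6*(-408) = -2448)
J = -39617 (J = -39284 - 333 = -39617)
f = -2448
(-197118 + J)*(362198/(-457252) + f) = (-197118 - 39617)*(362198/(-457252) - 2448) = -236735*(362198*(-1/457252) - 2448) = -236735*(-181099/228626 - 2448) = -236735*(-559857547/228626) = 132537876389045/228626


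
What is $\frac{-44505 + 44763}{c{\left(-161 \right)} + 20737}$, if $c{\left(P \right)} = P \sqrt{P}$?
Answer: $\frac{891691}{72366075} + \frac{6923 i \sqrt{161}}{72366075} \approx 0.012322 + 0.0012139 i$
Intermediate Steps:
$c{\left(P \right)} = P^{\frac{3}{2}}$
$\frac{-44505 + 44763}{c{\left(-161 \right)} + 20737} = \frac{-44505 + 44763}{\left(-161\right)^{\frac{3}{2}} + 20737} = \frac{258}{- 161 i \sqrt{161} + 20737} = \frac{258}{20737 - 161 i \sqrt{161}}$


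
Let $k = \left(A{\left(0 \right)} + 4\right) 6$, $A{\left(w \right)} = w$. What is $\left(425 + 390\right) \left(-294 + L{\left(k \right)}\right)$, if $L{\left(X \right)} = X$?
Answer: $-220050$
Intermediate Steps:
$k = 24$ ($k = \left(0 + 4\right) 6 = 4 \cdot 6 = 24$)
$\left(425 + 390\right) \left(-294 + L{\left(k \right)}\right) = \left(425 + 390\right) \left(-294 + 24\right) = 815 \left(-270\right) = -220050$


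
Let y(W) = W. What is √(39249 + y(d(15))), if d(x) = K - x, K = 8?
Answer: √39242 ≈ 198.10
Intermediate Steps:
d(x) = 8 - x
√(39249 + y(d(15))) = √(39249 + (8 - 1*15)) = √(39249 + (8 - 15)) = √(39249 - 7) = √39242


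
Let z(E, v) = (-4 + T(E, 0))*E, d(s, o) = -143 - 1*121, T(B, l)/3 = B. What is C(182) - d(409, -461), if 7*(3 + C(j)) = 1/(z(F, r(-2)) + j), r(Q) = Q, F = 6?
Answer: 485983/1862 ≈ 261.00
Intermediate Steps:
T(B, l) = 3*B
d(s, o) = -264 (d(s, o) = -143 - 121 = -264)
z(E, v) = E*(-4 + 3*E) (z(E, v) = (-4 + 3*E)*E = E*(-4 + 3*E))
C(j) = -3 + 1/(7*(84 + j)) (C(j) = -3 + 1/(7*(6*(-4 + 3*6) + j)) = -3 + 1/(7*(6*(-4 + 18) + j)) = -3 + 1/(7*(6*14 + j)) = -3 + 1/(7*(84 + j)))
C(182) - d(409, -461) = (-1763 - 21*182)/(7*(84 + 182)) - 1*(-264) = (⅐)*(-1763 - 3822)/266 + 264 = (⅐)*(1/266)*(-5585) + 264 = -5585/1862 + 264 = 485983/1862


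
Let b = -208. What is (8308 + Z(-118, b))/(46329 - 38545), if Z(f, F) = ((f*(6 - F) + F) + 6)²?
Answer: 80989303/973 ≈ 83237.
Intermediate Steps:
Z(f, F) = (6 + F + f*(6 - F))² (Z(f, F) = ((F + f*(6 - F)) + 6)² = (6 + F + f*(6 - F))²)
(8308 + Z(-118, b))/(46329 - 38545) = (8308 + (6 - 208 + 6*(-118) - 1*(-208)*(-118))²)/(46329 - 38545) = (8308 + (6 - 208 - 708 - 24544)²)/7784 = (8308 + (-25454)²)*(1/7784) = (8308 + 647906116)*(1/7784) = 647914424*(1/7784) = 80989303/973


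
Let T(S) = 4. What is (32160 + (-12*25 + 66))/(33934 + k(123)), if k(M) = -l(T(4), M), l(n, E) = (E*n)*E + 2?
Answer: -15963/13292 ≈ -1.2009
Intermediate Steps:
l(n, E) = 2 + n*E² (l(n, E) = n*E² + 2 = 2 + n*E²)
k(M) = -2 - 4*M² (k(M) = -(2 + 4*M²) = -2 - 4*M²)
(32160 + (-12*25 + 66))/(33934 + k(123)) = (32160 + (-12*25 + 66))/(33934 + (-2 - 4*123²)) = (32160 + (-300 + 66))/(33934 + (-2 - 4*15129)) = (32160 - 234)/(33934 + (-2 - 60516)) = 31926/(33934 - 60518) = 31926/(-26584) = 31926*(-1/26584) = -15963/13292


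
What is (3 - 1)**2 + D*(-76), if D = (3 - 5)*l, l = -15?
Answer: -2276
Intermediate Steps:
D = 30 (D = (3 - 5)*(-15) = -2*(-15) = 30)
(3 - 1)**2 + D*(-76) = (3 - 1)**2 + 30*(-76) = 2**2 - 2280 = 4 - 2280 = -2276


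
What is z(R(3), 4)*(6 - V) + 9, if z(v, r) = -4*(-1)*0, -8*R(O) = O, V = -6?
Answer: 9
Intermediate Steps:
R(O) = -O/8
z(v, r) = 0 (z(v, r) = 4*0 = 0)
z(R(3), 4)*(6 - V) + 9 = 0*(6 - 1*(-6)) + 9 = 0*(6 + 6) + 9 = 0*12 + 9 = 0 + 9 = 9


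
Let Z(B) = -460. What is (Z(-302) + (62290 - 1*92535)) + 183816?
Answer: 153111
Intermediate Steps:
(Z(-302) + (62290 - 1*92535)) + 183816 = (-460 + (62290 - 1*92535)) + 183816 = (-460 + (62290 - 92535)) + 183816 = (-460 - 30245) + 183816 = -30705 + 183816 = 153111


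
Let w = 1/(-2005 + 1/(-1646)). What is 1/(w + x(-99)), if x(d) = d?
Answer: -3300231/326724515 ≈ -0.010101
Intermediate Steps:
w = -1646/3300231 (w = 1/(-2005 - 1/1646) = 1/(-3300231/1646) = -1646/3300231 ≈ -0.00049875)
1/(w + x(-99)) = 1/(-1646/3300231 - 99) = 1/(-326724515/3300231) = -3300231/326724515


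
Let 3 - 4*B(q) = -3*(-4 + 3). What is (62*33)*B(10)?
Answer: 0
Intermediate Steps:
B(q) = 0 (B(q) = ¾ - (-3)*(-4 + 3)/4 = ¾ - (-3)*(-1)/4 = ¾ - ¼*3 = ¾ - ¾ = 0)
(62*33)*B(10) = (62*33)*0 = 2046*0 = 0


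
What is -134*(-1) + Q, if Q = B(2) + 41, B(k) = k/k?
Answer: 176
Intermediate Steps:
B(k) = 1
Q = 42 (Q = 1 + 41 = 42)
-134*(-1) + Q = -134*(-1) + 42 = 134 + 42 = 176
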